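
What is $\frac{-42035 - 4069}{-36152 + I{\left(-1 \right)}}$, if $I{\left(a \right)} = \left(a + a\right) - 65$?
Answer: $\frac{15368}{12073} \approx 1.2729$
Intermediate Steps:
$I{\left(a \right)} = -65 + 2 a$ ($I{\left(a \right)} = 2 a - 65 = -65 + 2 a$)
$\frac{-42035 - 4069}{-36152 + I{\left(-1 \right)}} = \frac{-42035 - 4069}{-36152 + \left(-65 + 2 \left(-1\right)\right)} = - \frac{46104}{-36152 - 67} = - \frac{46104}{-36219} = \left(-46104\right) \left(- \frac{1}{36219}\right) = \frac{15368}{12073}$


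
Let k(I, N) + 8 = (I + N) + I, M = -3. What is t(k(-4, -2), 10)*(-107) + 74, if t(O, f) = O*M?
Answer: -5704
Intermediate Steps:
k(I, N) = -8 + N + 2*I (k(I, N) = -8 + ((I + N) + I) = -8 + (N + 2*I) = -8 + N + 2*I)
t(O, f) = -3*O (t(O, f) = O*(-3) = -3*O)
t(k(-4, -2), 10)*(-107) + 74 = -3*(-8 - 2 + 2*(-4))*(-107) + 74 = -3*(-8 - 2 - 8)*(-107) + 74 = -3*(-18)*(-107) + 74 = 54*(-107) + 74 = -5778 + 74 = -5704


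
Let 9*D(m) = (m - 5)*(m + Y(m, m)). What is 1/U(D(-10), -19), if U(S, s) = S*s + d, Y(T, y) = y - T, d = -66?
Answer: -3/1148 ≈ -0.0026132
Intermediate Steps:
D(m) = m*(-5 + m)/9 (D(m) = ((m - 5)*(m + (m - m)))/9 = ((-5 + m)*(m + 0))/9 = ((-5 + m)*m)/9 = (m*(-5 + m))/9 = m*(-5 + m)/9)
U(S, s) = -66 + S*s (U(S, s) = S*s - 66 = -66 + S*s)
1/U(D(-10), -19) = 1/(-66 + ((1/9)*(-10)*(-5 - 10))*(-19)) = 1/(-66 + ((1/9)*(-10)*(-15))*(-19)) = 1/(-66 + (50/3)*(-19)) = 1/(-66 - 950/3) = 1/(-1148/3) = -3/1148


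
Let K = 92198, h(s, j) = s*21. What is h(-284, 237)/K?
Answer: -2982/46099 ≈ -0.064687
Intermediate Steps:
h(s, j) = 21*s
h(-284, 237)/K = (21*(-284))/92198 = -5964*1/92198 = -2982/46099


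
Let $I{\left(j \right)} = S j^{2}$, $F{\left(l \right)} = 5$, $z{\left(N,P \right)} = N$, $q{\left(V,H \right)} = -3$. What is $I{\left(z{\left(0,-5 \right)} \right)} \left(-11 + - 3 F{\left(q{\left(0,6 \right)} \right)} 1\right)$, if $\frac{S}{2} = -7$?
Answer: $0$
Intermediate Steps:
$S = -14$ ($S = 2 \left(-7\right) = -14$)
$I{\left(j \right)} = - 14 j^{2}$
$I{\left(z{\left(0,-5 \right)} \right)} \left(-11 + - 3 F{\left(q{\left(0,6 \right)} \right)} 1\right) = - 14 \cdot 0^{2} \left(-11 + \left(-3\right) 5 \cdot 1\right) = \left(-14\right) 0 \left(-11 - 15\right) = 0 \left(-11 - 15\right) = 0 \left(-26\right) = 0$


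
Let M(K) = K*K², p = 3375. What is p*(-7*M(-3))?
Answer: 637875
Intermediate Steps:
M(K) = K³
p*(-7*M(-3)) = 3375*(-7*(-3)³) = 3375*(-7*(-27)) = 3375*189 = 637875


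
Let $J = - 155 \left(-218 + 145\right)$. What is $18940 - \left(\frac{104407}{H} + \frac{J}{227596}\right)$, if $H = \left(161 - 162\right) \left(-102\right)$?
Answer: $\frac{12233070317}{682788} \approx 17916.0$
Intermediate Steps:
$J = 11315$ ($J = \left(-155\right) \left(-73\right) = 11315$)
$H = 102$ ($H = \left(-1\right) \left(-102\right) = 102$)
$18940 - \left(\frac{104407}{H} + \frac{J}{227596}\right) = 18940 - \left(\frac{104407}{102} + \frac{11315}{227596}\right) = 18940 - \frac{698934403}{682788} = \frac{12233070317}{682788}$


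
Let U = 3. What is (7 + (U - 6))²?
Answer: 16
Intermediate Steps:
(7 + (U - 6))² = (7 + (3 - 6))² = (7 - 3)² = 4² = 16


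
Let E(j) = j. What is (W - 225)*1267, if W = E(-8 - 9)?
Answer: -306614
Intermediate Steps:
W = -17 (W = -8 - 9 = -17)
(W - 225)*1267 = (-17 - 225)*1267 = -242*1267 = -306614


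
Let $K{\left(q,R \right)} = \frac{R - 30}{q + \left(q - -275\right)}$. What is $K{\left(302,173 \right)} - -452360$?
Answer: $\frac{397624583}{879} \approx 4.5236 \cdot 10^{5}$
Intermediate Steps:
$K{\left(q,R \right)} = \frac{-30 + R}{275 + 2 q}$ ($K{\left(q,R \right)} = \frac{-30 + R}{q + \left(q + 275\right)} = \frac{-30 + R}{q + \left(275 + q\right)} = \frac{-30 + R}{275 + 2 q}$)
$K{\left(302,173 \right)} - -452360 = \frac{-30 + 173}{275 + 2 \cdot 302} - -452360 = \frac{1}{275 + 604} \cdot 143 + 452360 = \frac{1}{879} \cdot 143 + 452360 = \frac{143}{879} + 452360 = \frac{397624583}{879}$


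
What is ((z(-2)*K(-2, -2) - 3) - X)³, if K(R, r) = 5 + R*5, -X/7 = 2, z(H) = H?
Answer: 9261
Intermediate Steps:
X = -14 (X = -7*2 = -14)
K(R, r) = 5 + 5*R
((z(-2)*K(-2, -2) - 3) - X)³ = ((-2*(5 + 5*(-2)) - 3) - 1*(-14))³ = ((-2*(5 - 10) - 3) + 14)³ = ((-2*(-5) - 3) + 14)³ = ((10 - 3) + 14)³ = (7 + 14)³ = 21³ = 9261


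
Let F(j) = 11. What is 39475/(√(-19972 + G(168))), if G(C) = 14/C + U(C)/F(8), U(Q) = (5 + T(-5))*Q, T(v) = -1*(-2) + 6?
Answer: -15790*I*√86132805/522017 ≈ -280.73*I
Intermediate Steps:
T(v) = 8 (T(v) = 2 + 6 = 8)
U(Q) = 13*Q (U(Q) = (5 + 8)*Q = 13*Q)
G(C) = 14/C + 13*C/11 (G(C) = 14/C + (13*C)/11 = 14/C + (13*C)*(1/11) = 14/C + 13*C/11)
39475/(√(-19972 + G(168))) = 39475/(√(-19972 + (14/168 + (13/11)*168))) = 39475/(√(-19972 + (14*(1/168) + 2184/11))) = 39475/(√(-19972 + (1/12 + 2184/11))) = 39475/(√(-19972 + 26219/132)) = 39475/(√(-2610085/132)) = 39475/((I*√86132805/66)) = 39475*(-2*I*√86132805/2610085) = -15790*I*√86132805/522017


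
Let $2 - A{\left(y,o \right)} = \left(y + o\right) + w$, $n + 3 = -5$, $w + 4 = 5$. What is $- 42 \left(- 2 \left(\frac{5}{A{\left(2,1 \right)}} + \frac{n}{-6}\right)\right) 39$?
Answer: $-3822$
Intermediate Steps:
$w = 1$ ($w = -4 + 5 = 1$)
$n = -8$ ($n = -3 - 5 = -8$)
$A{\left(y,o \right)} = 1 - o - y$ ($A{\left(y,o \right)} = 2 - \left(\left(y + o\right) + 1\right) = 2 - \left(\left(o + y\right) + 1\right) = 2 - \left(1 + o + y\right) = 1 - o - y$)
$- 42 \left(- 2 \left(\frac{5}{A{\left(2,1 \right)}} + \frac{n}{-6}\right)\right) 39 = - 42 \left(- 2 \left(\frac{5}{1 - 1 - 2} - \frac{8}{-6}\right)\right) 39 = - 42 \left(- 2 \left(\frac{5}{1 - 1 - 2} - - \frac{4}{3}\right)\right) 39 = - 42 \left(- 2 \left(\frac{5}{-2} + \frac{4}{3}\right)\right) 39 = - 42 \left(- 2 \left(5 \left(- \frac{1}{2}\right) + \frac{4}{3}\right)\right) 39 = - 42 \left(- 2 \left(- \frac{5}{2} + \frac{4}{3}\right)\right) 39 = - 42 \left(\left(-2\right) \left(- \frac{7}{6}\right)\right) 39 = \left(-42\right) \frac{7}{3} \cdot 39 = \left(-98\right) 39 = -3822$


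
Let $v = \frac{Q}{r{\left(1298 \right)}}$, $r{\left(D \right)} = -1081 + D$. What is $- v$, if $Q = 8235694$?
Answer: $- \frac{8235694}{217} \approx -37953.0$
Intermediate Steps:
$v = \frac{8235694}{217}$ ($v = \frac{8235694}{-1081 + 1298} = \frac{8235694}{217} \approx 37953.0$)
$- v = \left(-1\right) \frac{8235694}{217} = - \frac{8235694}{217}$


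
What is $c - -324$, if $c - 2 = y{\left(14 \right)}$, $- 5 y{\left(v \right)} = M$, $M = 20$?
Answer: $322$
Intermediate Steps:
$y{\left(v \right)} = -4$ ($y{\left(v \right)} = \left(- \frac{1}{5}\right) 20 = -4$)
$c = -2$ ($c = 2 - 4 = -2$)
$c - -324 = -2 - -324 = -2 + 324 = 322$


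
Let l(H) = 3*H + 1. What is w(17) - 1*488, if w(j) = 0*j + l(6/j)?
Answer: -8261/17 ≈ -485.94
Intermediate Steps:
l(H) = 1 + 3*H
w(j) = 1 + 18/j (w(j) = 0*j + (1 + 3*(6/j)) = 0 + (1 + 18/j) = 1 + 18/j)
w(17) - 1*488 = (18 + 17)/17 - 1*488 = (1/17)*35 - 488 = 35/17 - 488 = -8261/17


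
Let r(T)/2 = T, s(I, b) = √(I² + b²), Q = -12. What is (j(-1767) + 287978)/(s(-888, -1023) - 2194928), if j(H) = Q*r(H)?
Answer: -725173482208/4817707090111 - 991158*√203897/4817707090111 ≈ -0.15062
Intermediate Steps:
r(T) = 2*T
j(H) = -24*H
(j(-1767) + 287978)/(s(-888, -1023) - 2194928) = (-24*(-1767) + 287978)/(√((-888)² + (-1023)²) - 2194928) = (42408 + 287978)/(√(788544 + 1046529) - 2194928) = 330386/(√1835073 - 2194928) = 330386/(3*√203897 - 2194928) = 330386/(-2194928 + 3*√203897)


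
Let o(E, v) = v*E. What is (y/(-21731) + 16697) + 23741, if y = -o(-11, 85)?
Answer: 878757243/21731 ≈ 40438.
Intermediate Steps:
o(E, v) = E*v
y = 935 (y = -(-11)*85 = -1*(-935) = 935)
(y/(-21731) + 16697) + 23741 = (935/(-21731) + 16697) + 23741 = (935*(-1/21731) + 16697) + 23741 = (-935/21731 + 16697) + 23741 = 362841572/21731 + 23741 = 878757243/21731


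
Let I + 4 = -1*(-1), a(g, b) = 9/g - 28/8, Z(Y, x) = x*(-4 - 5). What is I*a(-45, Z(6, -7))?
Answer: 111/10 ≈ 11.100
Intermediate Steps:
Z(Y, x) = -9*x (Z(Y, x) = x*(-9) = -9*x)
a(g, b) = -7/2 + 9/g (a(g, b) = 9/g - 28*1/8 = 9/g - 7/2 = -7/2 + 9/g)
I = -3 (I = -4 - 1*(-1) = -4 + 1 = -3)
I*a(-45, Z(6, -7)) = -3*(-7/2 + 9/(-45)) = -3*(-7/2 + 9*(-1/45)) = -3*(-7/2 - 1/5) = -3*(-37/10) = 111/10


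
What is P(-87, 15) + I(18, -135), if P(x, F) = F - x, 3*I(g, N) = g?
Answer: 108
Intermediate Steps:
I(g, N) = g/3
P(-87, 15) + I(18, -135) = (15 - 1*(-87)) + (⅓)*18 = (15 + 87) + 6 = 102 + 6 = 108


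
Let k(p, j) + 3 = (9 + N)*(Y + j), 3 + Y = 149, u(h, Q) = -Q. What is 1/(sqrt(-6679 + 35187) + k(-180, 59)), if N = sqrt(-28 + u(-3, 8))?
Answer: 1/(2*(921 + sqrt(7127) + 615*I)) ≈ 0.0003619 - 0.00022137*I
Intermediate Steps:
Y = 146 (Y = -3 + 149 = 146)
N = 6*I (N = sqrt(-28 - 1*8) = sqrt(-28 - 8) = sqrt(-36) = 6*I ≈ 6.0*I)
k(p, j) = -3 + (9 + 6*I)*(146 + j)
1/(sqrt(-6679 + 35187) + k(-180, 59)) = 1/(sqrt(-6679 + 35187) + (1311 + 876*I + 59*(9 + 6*I))) = 1/(sqrt(28508) + (1311 + 876*I + (531 + 354*I))) = 1/(2*sqrt(7127) + (1842 + 1230*I)) = 1/(1842 + 2*sqrt(7127) + 1230*I)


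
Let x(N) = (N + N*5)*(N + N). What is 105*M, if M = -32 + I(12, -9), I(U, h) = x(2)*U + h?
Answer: 56175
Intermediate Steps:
x(N) = 12*N² (x(N) = (N + 5*N)*(2*N) = (6*N)*(2*N) = 12*N²)
I(U, h) = h + 48*U (I(U, h) = (12*2²)*U + h = (12*4)*U + h = 48*U + h = h + 48*U)
M = 535 (M = -32 + (-9 + 48*12) = -32 + (-9 + 576) = -32 + 567 = 535)
105*M = 105*535 = 56175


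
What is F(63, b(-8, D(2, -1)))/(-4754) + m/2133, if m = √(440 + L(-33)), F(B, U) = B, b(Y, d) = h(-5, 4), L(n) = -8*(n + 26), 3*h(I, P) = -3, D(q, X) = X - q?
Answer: -63/4754 + 4*√31/2133 ≈ -0.0028108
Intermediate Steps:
h(I, P) = -1 (h(I, P) = (⅓)*(-3) = -1)
L(n) = -208 - 8*n (L(n) = -8*(26 + n) = -208 - 8*n)
b(Y, d) = -1
m = 4*√31 (m = √(440 + (-208 - 8*(-33))) = √(440 + (-208 + 264)) = √(440 + 56) = √496 = 4*√31 ≈ 22.271)
F(63, b(-8, D(2, -1)))/(-4754) + m/2133 = 63/(-4754) + (4*√31)/2133 = 63*(-1/4754) + (4*√31)*(1/2133) = -63/4754 + 4*√31/2133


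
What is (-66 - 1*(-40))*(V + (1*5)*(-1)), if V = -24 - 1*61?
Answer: 2340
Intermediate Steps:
V = -85 (V = -24 - 61 = -85)
(-66 - 1*(-40))*(V + (1*5)*(-1)) = (-66 - 1*(-40))*(-85 + (1*5)*(-1)) = (-66 + 40)*(-85 + 5*(-1)) = -26*(-85 - 5) = -26*(-90) = 2340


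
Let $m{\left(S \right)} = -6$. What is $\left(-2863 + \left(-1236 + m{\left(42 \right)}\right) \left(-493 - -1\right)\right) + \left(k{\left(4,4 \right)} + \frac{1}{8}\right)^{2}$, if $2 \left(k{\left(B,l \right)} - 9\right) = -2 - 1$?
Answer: $\frac{38928585}{64} \approx 6.0826 \cdot 10^{5}$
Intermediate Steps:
$k{\left(B,l \right)} = \frac{15}{2}$ ($k{\left(B,l \right)} = 9 + \frac{-2 - 1}{2} = 9 + \frac{1}{2} \left(-3\right) = 9 - \frac{3}{2} = \frac{15}{2}$)
$\left(-2863 + \left(-1236 + m{\left(42 \right)}\right) \left(-493 - -1\right)\right) + \left(k{\left(4,4 \right)} + \frac{1}{8}\right)^{2} = \left(-2863 + \left(-1236 - 6\right) \left(-493 - -1\right)\right) + \left(\frac{15}{2} + \frac{1}{8}\right)^{2} = \left(-2863 - 1242 \left(-493 + \left(9 - 8\right)\right)\right) + \left(\frac{15}{2} + \frac{1}{8}\right)^{2} = \left(-2863 - 1242 \left(-493 + 1\right)\right) + \left(\frac{61}{8}\right)^{2} = \left(-2863 - -611064\right) + \frac{3721}{64} = \left(-2863 + 611064\right) + \frac{3721}{64} = 608201 + \frac{3721}{64} = \frac{38928585}{64}$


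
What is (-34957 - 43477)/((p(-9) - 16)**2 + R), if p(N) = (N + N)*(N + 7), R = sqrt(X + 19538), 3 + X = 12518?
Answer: -31373600/127947 + 78434*sqrt(32053)/127947 ≈ -135.46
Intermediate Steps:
X = 12515 (X = -3 + 12518 = 12515)
R = sqrt(32053) (R = sqrt(12515 + 19538) = sqrt(32053) ≈ 179.03)
p(N) = 2*N*(7 + N) (p(N) = (2*N)*(7 + N) = 2*N*(7 + N))
(-34957 - 43477)/((p(-9) - 16)**2 + R) = (-34957 - 43477)/((2*(-9)*(7 - 9) - 16)**2 + sqrt(32053)) = -78434/((2*(-9)*(-2) - 16)**2 + sqrt(32053)) = -78434/((36 - 16)**2 + sqrt(32053)) = -78434/(20**2 + sqrt(32053)) = -78434/(400 + sqrt(32053))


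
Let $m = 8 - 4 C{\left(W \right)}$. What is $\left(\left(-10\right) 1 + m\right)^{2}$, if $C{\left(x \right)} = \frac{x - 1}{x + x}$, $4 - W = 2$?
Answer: $9$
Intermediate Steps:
$W = 2$ ($W = 4 - 2 = 2$)
$C{\left(x \right)} = \frac{-1 + x}{2 x}$
$m = 7$ ($m = 8 - 4 \frac{-1 + 2}{2 \cdot 2} = 8 - 4 \cdot \frac{1}{2} \cdot \frac{1}{2} \cdot 1 = 8 - 1 = 7$)
$\left(\left(-10\right) 1 + m\right)^{2} = \left(\left(-10\right) 1 + 7\right)^{2} = \left(-10 + 7\right)^{2} = \left(-3\right)^{2} = 9$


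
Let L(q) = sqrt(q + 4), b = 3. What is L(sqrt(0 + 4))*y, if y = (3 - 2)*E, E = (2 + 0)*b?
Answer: 6*sqrt(6) ≈ 14.697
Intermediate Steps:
E = 6 (E = (2 + 0)*3 = 2*3 = 6)
L(q) = sqrt(4 + q)
y = 6 (y = (3 - 2)*6 = 1*6 = 6)
L(sqrt(0 + 4))*y = sqrt(4 + sqrt(0 + 4))*6 = sqrt(4 + sqrt(4))*6 = sqrt(4 + 2)*6 = sqrt(6)*6 = 6*sqrt(6)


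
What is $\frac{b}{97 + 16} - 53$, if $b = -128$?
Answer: $- \frac{6117}{113} \approx -54.133$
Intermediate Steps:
$\frac{b}{97 + 16} - 53 = \frac{1}{97 + 16} \left(-128\right) - 53 = \frac{1}{113} \left(-128\right) - 53 = - \frac{128}{113} - 53 = - \frac{6117}{113}$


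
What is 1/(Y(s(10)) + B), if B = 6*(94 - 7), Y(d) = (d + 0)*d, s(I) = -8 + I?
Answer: 1/526 ≈ 0.0019011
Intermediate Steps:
Y(d) = d² (Y(d) = d*d = d²)
B = 522 (B = 6*87 = 522)
1/(Y(s(10)) + B) = 1/((-8 + 10)² + 522) = 1/(2² + 522) = 1/(4 + 522) = 1/526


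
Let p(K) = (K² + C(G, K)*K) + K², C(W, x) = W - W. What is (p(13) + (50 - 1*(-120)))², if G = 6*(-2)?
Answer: 258064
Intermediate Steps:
G = -12
C(W, x) = 0
p(K) = 2*K² (p(K) = (K² + 0*K) + K² = (K² + 0) + K² = K² + K² = 2*K²)
(p(13) + (50 - 1*(-120)))² = (2*13² + (50 - 1*(-120)))² = (2*169 + (50 + 120))² = (338 + 170)² = 508² = 258064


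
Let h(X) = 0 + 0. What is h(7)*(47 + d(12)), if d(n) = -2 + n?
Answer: 0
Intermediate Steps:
h(X) = 0
h(7)*(47 + d(12)) = 0*(47 + (-2 + 12)) = 0*(47 + 10) = 0*57 = 0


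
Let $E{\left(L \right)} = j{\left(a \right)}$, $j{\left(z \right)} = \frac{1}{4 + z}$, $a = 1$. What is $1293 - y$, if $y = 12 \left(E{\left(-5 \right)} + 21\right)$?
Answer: $\frac{5193}{5} \approx 1038.6$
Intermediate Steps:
$E{\left(L \right)} = \frac{1}{5}$ ($E{\left(L \right)} = \frac{1}{4 + 1} = \frac{1}{5}$)
$y = \frac{1272}{5}$ ($y = 12 \left(\frac{1}{5} + 21\right) = 12 \cdot \frac{106}{5} = \frac{1272}{5} \approx 254.4$)
$1293 - y = 1293 - \frac{1272}{5} = \frac{5193}{5}$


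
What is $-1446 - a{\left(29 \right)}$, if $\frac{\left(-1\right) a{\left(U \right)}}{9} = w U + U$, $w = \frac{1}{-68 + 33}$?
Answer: $- \frac{41736}{35} \approx -1192.5$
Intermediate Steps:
$w = - \frac{1}{35}$ ($w = \frac{1}{-35} = - \frac{1}{35} \approx -0.028571$)
$a{\left(U \right)} = - \frac{306 U}{35}$ ($a{\left(U \right)} = - 9 \left(- \frac{U}{35} + U\right) = - 9 \frac{34 U}{35} = - \frac{306 U}{35}$)
$-1446 - a{\left(29 \right)} = -1446 - \left(- \frac{306}{35}\right) 29 = -1446 - - \frac{8874}{35} = -1446 + \frac{8874}{35} = - \frac{41736}{35}$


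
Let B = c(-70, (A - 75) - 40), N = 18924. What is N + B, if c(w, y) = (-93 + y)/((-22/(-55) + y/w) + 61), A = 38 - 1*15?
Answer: 8306341/439 ≈ 18921.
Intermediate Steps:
A = 23 (A = 38 - 15 = 23)
c(w, y) = (-93 + y)/(307/5 + y/w) (c(w, y) = (-93 + y)/((-22*(-1/55) + y/w) + 61) = (-93 + y)/((⅖ + y/w) + 61) = (-93 + y)/(307/5 + y/w))
B = -1295/439 (B = 5*(-70)*(-93 + ((23 - 75) - 40))/(5*((23 - 75) - 40) + 307*(-70)) = 5*(-70)*(-93 + (-52 - 40))/(5*(-52 - 40) - 21490) = 5*(-70)*(-93 - 92)/(5*(-92) - 21490) = 5*(-70)*(-185)/(-460 - 21490) = 5*(-70)*(-185)/(-21950) = 5*(-70)*(-1/21950)*(-185) = -1295/439 ≈ -2.9499)
N + B = 18924 - 1295/439 = 8306341/439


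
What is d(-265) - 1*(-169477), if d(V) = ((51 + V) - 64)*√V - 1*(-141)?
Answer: 169618 - 278*I*√265 ≈ 1.6962e+5 - 4525.5*I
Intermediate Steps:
d(V) = 141 + √V*(-13 + V) (d(V) = (-13 + V)*√V + 141 = √V*(-13 + V) + 141 = 141 + √V*(-13 + V))
d(-265) - 1*(-169477) = (141 + (-265)^(3/2) - 13*I*√265) - 1*(-169477) = (141 - 265*I*√265 - 13*I*√265) + 169477 = (141 - 278*I*√265) + 169477 = 169618 - 278*I*√265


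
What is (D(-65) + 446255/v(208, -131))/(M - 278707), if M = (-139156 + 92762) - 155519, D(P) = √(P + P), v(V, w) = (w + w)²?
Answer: -89251/6598335856 - I*√130/480620 ≈ -1.3526e-5 - 2.3723e-5*I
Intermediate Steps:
v(V, w) = 4*w² (v(V, w) = (2*w)² = 4*w²)
D(P) = √2*√P (D(P) = √(2*P) = √2*√P)
M = -201913 (M = -46394 - 155519 = -201913)
(D(-65) + 446255/v(208, -131))/(M - 278707) = (√2*√(-65) + 446255/((4*(-131)²)))/(-201913 - 278707) = (√2*(I*√65) + 446255/((4*17161)))/(-480620) = (I*√130 + 446255/68644)*(-1/480620) = (446255/68644 + I*√130)*(-1/480620) = -89251/6598335856 - I*√130/480620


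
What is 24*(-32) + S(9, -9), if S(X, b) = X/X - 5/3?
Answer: -2306/3 ≈ -768.67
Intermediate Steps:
S(X, b) = -⅔ (S(X, b) = 1 - 5*⅓ = 1 - 5/3 = -⅔)
24*(-32) + S(9, -9) = 24*(-32) - ⅔ = -768 - ⅔ = -2306/3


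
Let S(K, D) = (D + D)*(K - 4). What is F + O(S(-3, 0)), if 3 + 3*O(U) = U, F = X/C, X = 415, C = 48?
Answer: 367/48 ≈ 7.6458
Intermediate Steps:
S(K, D) = 2*D*(-4 + K) (S(K, D) = (2*D)*(-4 + K) = 2*D*(-4 + K))
F = 415/48 ≈ 8.6458
O(U) = -1 + U/3
F + O(S(-3, 0)) = 415/48 + (-1 + (2*0*(-4 - 3))/3) = 415/48 + (-1 + (2*0*(-7))/3) = 415/48 + (-1 + (⅓)*0) = 415/48 + (-1 + 0) = 415/48 - 1 = 367/48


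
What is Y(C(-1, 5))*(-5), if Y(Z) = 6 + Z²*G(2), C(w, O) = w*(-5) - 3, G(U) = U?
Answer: -70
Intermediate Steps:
C(w, O) = -3 - 5*w (C(w, O) = -5*w - 3 = -3 - 5*w)
Y(Z) = 6 + 2*Z² (Y(Z) = 6 + Z²*2 = 6 + 2*Z²)
Y(C(-1, 5))*(-5) = (6 + 2*(-3 - 5*(-1))²)*(-5) = (6 + 2*(-3 + 5)²)*(-5) = (6 + 2*2²)*(-5) = (6 + 2*4)*(-5) = (6 + 8)*(-5) = 14*(-5) = -70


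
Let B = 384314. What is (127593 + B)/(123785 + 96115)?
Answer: 511907/219900 ≈ 2.3279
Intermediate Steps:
(127593 + B)/(123785 + 96115) = (127593 + 384314)/(123785 + 96115) = 511907/219900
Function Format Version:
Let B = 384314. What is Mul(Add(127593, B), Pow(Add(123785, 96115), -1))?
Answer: Rational(511907, 219900) ≈ 2.3279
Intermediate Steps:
Mul(Add(127593, B), Pow(Add(123785, 96115), -1)) = Mul(Add(127593, 384314), Pow(Add(123785, 96115), -1)) = Mul(511907, Pow(219900, -1)) = Mul(511907, Rational(1, 219900)) = Rational(511907, 219900)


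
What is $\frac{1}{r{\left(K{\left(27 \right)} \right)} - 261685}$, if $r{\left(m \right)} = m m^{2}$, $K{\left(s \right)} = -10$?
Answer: $- \frac{1}{262685} \approx -3.8068 \cdot 10^{-6}$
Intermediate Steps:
$r{\left(m \right)} = m^{3}$
$\frac{1}{r{\left(K{\left(27 \right)} \right)} - 261685} = \frac{1}{\left(-10\right)^{3} - 261685} = \frac{1}{-1000 - 261685} = \frac{1}{-262685} = - \frac{1}{262685}$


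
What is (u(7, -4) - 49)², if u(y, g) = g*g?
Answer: 1089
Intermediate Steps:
u(y, g) = g²
(u(7, -4) - 49)² = ((-4)² - 49)² = (16 - 49)² = (-33)² = 1089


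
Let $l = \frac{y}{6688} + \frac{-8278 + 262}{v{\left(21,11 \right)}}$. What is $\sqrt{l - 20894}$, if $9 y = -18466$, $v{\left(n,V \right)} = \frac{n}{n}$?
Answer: $\frac{i \sqrt{181847679937}}{2508} \approx 170.03 i$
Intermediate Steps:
$v{\left(n,V \right)} = 1$
$y = - \frac{18466}{9}$ ($y = \frac{1}{9} \left(-18466\right) = - \frac{18466}{9} \approx -2051.8$)
$l = - \frac{241258769}{30096}$ ($l = - \frac{18466}{9 \cdot 6688} + \frac{-8278 + 262}{1} = \left(- \frac{18466}{9}\right) \frac{1}{6688} - 8016 = - \frac{9233}{30096} - 8016 = - \frac{241258769}{30096} \approx -8016.3$)
$\sqrt{l - 20894} = \sqrt{- \frac{241258769}{30096} - 20894} = \sqrt{- \frac{870084593}{30096}} = \frac{i \sqrt{181847679937}}{2508}$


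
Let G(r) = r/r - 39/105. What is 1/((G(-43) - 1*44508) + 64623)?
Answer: 35/704047 ≈ 4.9713e-5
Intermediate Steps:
G(r) = 22/35 (G(r) = 1 - 39*1/105 = 1 - 13/35 = 22/35)
1/((G(-43) - 1*44508) + 64623) = 1/((22/35 - 1*44508) + 64623) = 1/((22/35 - 44508) + 64623) = 1/(-1557758/35 + 64623) = 1/(704047/35) = 35/704047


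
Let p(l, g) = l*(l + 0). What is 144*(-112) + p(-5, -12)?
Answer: -16103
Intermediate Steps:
p(l, g) = l² (p(l, g) = l*l = l²)
144*(-112) + p(-5, -12) = 144*(-112) + (-5)² = -16128 + 25 = -16103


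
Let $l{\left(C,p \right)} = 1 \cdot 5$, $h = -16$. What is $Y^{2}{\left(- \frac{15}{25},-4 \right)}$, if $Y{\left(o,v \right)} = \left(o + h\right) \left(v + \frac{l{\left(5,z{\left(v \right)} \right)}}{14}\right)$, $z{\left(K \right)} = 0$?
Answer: $\frac{17918289}{4900} \approx 3656.8$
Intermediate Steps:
$l{\left(C,p \right)} = 5$
$Y{\left(o,v \right)} = \left(-16 + o\right) \left(\frac{5}{14} + v\right)$ ($Y{\left(o,v \right)} = \left(o - 16\right) \left(v + \frac{5}{14}\right) = \left(-16 + o\right) \left(v + 5 \cdot \frac{1}{14}\right) = \left(-16 + o\right) \left(v + \frac{5}{14}\right) = \left(-16 + o\right) \left(\frac{5}{14} + v\right)$)
$Y^{2}{\left(- \frac{15}{25},-4 \right)} = \left(- \frac{40}{7} - -64 + \frac{5 \left(- \frac{15}{25}\right)}{14} + - \frac{15}{25} \left(-4\right)\right)^{2} = \left(- \frac{40}{7} + 64 + \frac{5 \left(\left(-15\right) \frac{1}{25}\right)}{14} + \left(-15\right) \frac{1}{25} \left(-4\right)\right)^{2} = \left(- \frac{40}{7} + 64 + \frac{5}{14} \left(- \frac{3}{5}\right) - - \frac{12}{5}\right)^{2} = \left(- \frac{40}{7} + 64 - \frac{3}{14} + \frac{12}{5}\right)^{2} = \left(\frac{4233}{70}\right)^{2} = \frac{17918289}{4900}$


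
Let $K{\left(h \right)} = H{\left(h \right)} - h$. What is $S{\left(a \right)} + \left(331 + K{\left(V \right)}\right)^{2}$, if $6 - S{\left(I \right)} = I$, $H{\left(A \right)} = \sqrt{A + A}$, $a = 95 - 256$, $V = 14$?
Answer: $100684 + 1268 \sqrt{7} \approx 1.0404 \cdot 10^{5}$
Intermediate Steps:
$a = -161$ ($a = 95 - 256 = -161$)
$H{\left(A \right)} = \sqrt{2} \sqrt{A}$ ($H{\left(A \right)} = \sqrt{2 A} = \sqrt{2} \sqrt{A}$)
$S{\left(I \right)} = 6 - I$
$K{\left(h \right)} = - h + \sqrt{2} \sqrt{h}$ ($K{\left(h \right)} = \sqrt{2} \sqrt{h} - h = - h + \sqrt{2} \sqrt{h}$)
$S{\left(a \right)} + \left(331 + K{\left(V \right)}\right)^{2} = \left(6 - -161\right) + \left(331 - \left(14 - \sqrt{2} \sqrt{14}\right)\right)^{2} = \left(6 + 161\right) + \left(331 - \left(14 - 2 \sqrt{7}\right)\right)^{2} = 167 + \left(317 + 2 \sqrt{7}\right)^{2}$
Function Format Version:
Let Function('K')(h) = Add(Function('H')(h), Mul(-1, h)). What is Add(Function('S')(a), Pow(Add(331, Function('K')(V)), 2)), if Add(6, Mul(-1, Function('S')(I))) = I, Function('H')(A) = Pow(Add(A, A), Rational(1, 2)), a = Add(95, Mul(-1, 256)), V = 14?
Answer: Add(100684, Mul(1268, Pow(7, Rational(1, 2)))) ≈ 1.0404e+5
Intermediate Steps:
a = -161 (a = Add(95, -256) = -161)
Function('H')(A) = Mul(Pow(2, Rational(1, 2)), Pow(A, Rational(1, 2))) (Function('H')(A) = Pow(Mul(2, A), Rational(1, 2)) = Mul(Pow(2, Rational(1, 2)), Pow(A, Rational(1, 2))))
Function('S')(I) = Add(6, Mul(-1, I))
Function('K')(h) = Add(Mul(-1, h), Mul(Pow(2, Rational(1, 2)), Pow(h, Rational(1, 2)))) (Function('K')(h) = Add(Mul(Pow(2, Rational(1, 2)), Pow(h, Rational(1, 2))), Mul(-1, h)) = Add(Mul(-1, h), Mul(Pow(2, Rational(1, 2)), Pow(h, Rational(1, 2)))))
Add(Function('S')(a), Pow(Add(331, Function('K')(V)), 2)) = Add(Add(6, Mul(-1, -161)), Pow(Add(331, Add(Mul(-1, 14), Mul(Pow(2, Rational(1, 2)), Pow(14, Rational(1, 2))))), 2)) = Add(Add(6, 161), Pow(Add(331, Add(-14, Mul(2, Pow(7, Rational(1, 2))))), 2)) = Add(167, Pow(Add(317, Mul(2, Pow(7, Rational(1, 2)))), 2))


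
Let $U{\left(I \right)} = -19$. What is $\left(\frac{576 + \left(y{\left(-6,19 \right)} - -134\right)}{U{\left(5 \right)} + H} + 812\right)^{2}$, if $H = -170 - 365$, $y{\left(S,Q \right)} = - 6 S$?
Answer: $\frac{50423151601}{76729} \approx 6.5716 \cdot 10^{5}$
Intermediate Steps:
$H = -535$ ($H = -170 - 365 = -535$)
$\left(\frac{576 + \left(y{\left(-6,19 \right)} - -134\right)}{U{\left(5 \right)} + H} + 812\right)^{2} = \left(\frac{576 - -170}{-19 - 535} + 812\right)^{2} = \left(\frac{576 + \left(36 + 134\right)}{-554} + 812\right)^{2} = \left(\left(576 + 170\right) \left(- \frac{1}{554}\right) + 812\right)^{2} = \left(746 \left(- \frac{1}{554}\right) + 812\right)^{2} = \left(- \frac{373}{277} + 812\right)^{2} = \left(\frac{224551}{277}\right)^{2} = \frac{50423151601}{76729}$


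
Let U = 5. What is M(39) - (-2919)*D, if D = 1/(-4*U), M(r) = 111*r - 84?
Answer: 81981/20 ≈ 4099.0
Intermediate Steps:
M(r) = -84 + 111*r
D = -1/20 (D = 1/(-4*5) = 1/(-20) = -1/20 ≈ -0.050000)
M(39) - (-2919)*D = (-84 + 111*39) - (-2919)*(-1)/20 = (-84 + 4329) - 1*2919/20 = 4245 - 2919/20 = 81981/20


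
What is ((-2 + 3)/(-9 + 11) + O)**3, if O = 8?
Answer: 4913/8 ≈ 614.13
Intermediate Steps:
((-2 + 3)/(-9 + 11) + O)**3 = ((-2 + 3)/(-9 + 11) + 8)**3 = (1/2 + 8)**3 = (17/2)**3 = 4913/8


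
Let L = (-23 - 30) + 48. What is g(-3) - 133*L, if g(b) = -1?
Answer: 664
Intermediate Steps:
L = -5 (L = -53 + 48 = -5)
g(-3) - 133*L = -1 - 133*(-5) = -1 + 665 = 664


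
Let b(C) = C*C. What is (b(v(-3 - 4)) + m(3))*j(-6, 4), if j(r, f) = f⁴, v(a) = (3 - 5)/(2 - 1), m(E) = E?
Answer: 1792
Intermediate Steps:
v(a) = -2 (v(a) = -2/1 = -2*1 = -2)
b(C) = C²
(b(v(-3 - 4)) + m(3))*j(-6, 4) = ((-2)² + 3)*4⁴ = (4 + 3)*256 = 7*256 = 1792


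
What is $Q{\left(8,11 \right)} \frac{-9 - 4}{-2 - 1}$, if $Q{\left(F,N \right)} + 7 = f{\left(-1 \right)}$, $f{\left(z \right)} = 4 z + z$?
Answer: $-52$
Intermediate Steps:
$f{\left(z \right)} = 5 z$
$Q{\left(F,N \right)} = -12$ ($Q{\left(F,N \right)} = -7 + 5 \left(-1\right) = -7 - 5 = -12$)
$Q{\left(8,11 \right)} \frac{-9 - 4}{-2 - 1} = - 12 \frac{-9 - 4}{-2 - 1} = - 12 \left(- \frac{13}{-3}\right) = - 12 \left(\left(-13\right) \left(- \frac{1}{3}\right)\right) = \left(-12\right) \frac{13}{3} = -52$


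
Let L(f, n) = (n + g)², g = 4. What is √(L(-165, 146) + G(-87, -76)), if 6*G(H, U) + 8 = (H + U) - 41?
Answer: √202182/3 ≈ 149.88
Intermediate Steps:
L(f, n) = (4 + n)² (L(f, n) = (n + 4)² = (4 + n)²)
G(H, U) = -49/6 + H/6 + U/6 (G(H, U) = -4/3 + ((H + U) - 41)/6 = -4/3 + (-41 + H + U)/6 = -4/3 + (-41/6 + H/6 + U/6) = -49/6 + H/6 + U/6)
√(L(-165, 146) + G(-87, -76)) = √((4 + 146)² + (-49/6 + (⅙)*(-87) + (⅙)*(-76))) = √(150² + (-49/6 - 29/2 - 38/3)) = √(22500 - 106/3) = √(67394/3) = √202182/3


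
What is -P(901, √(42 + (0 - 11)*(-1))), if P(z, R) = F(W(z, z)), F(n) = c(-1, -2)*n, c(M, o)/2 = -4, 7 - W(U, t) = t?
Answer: -7152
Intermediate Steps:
W(U, t) = 7 - t
c(M, o) = -8 (c(M, o) = 2*(-4) = -8)
F(n) = -8*n
P(z, R) = -56 + 8*z (P(z, R) = -8*(7 - z) = -56 + 8*z)
-P(901, √(42 + (0 - 11)*(-1))) = -(-56 + 8*901) = -(-56 + 7208) = -1*7152 = -7152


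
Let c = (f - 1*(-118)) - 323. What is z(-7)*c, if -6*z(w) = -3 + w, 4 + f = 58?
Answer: -755/3 ≈ -251.67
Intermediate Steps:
f = 54 (f = -4 + 58 = 54)
z(w) = 1/2 - w/6 (z(w) = -(-3 + w)/6 = 1/2 - w/6)
c = -151 (c = (54 - 1*(-118)) - 323 = (54 + 118) - 323 = 172 - 323 = -151)
z(-7)*c = (1/2 - 1/6*(-7))*(-151) = (1/2 + 7/6)*(-151) = (5/3)*(-151) = -755/3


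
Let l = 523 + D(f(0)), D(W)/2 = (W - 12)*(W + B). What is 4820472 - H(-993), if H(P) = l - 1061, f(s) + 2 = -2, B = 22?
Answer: 4821586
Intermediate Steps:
f(s) = -4 (f(s) = -2 - 2 = -4)
D(W) = 2*(-12 + W)*(22 + W) (D(W) = 2*((W - 12)*(W + 22)) = 2*((-12 + W)*(22 + W)) = 2*(-12 + W)*(22 + W))
l = -53 (l = 523 + (-528 + 2*(-4)² + 20*(-4)) = 523 + (-528 + 2*16 - 80) = 523 + (-528 + 32 - 80) = 523 - 576 = -53)
H(P) = -1114 (H(P) = -53 - 1061 = -1114)
4820472 - H(-993) = 4820472 - 1*(-1114) = 4820472 + 1114 = 4821586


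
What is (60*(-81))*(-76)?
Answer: 369360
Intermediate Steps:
(60*(-81))*(-76) = -4860*(-76) = 369360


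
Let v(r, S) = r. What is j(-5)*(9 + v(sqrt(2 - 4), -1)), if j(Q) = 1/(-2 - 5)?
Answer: -9/7 - I*sqrt(2)/7 ≈ -1.2857 - 0.20203*I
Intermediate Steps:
j(Q) = -1/7 (j(Q) = 1/(-7) = -1/7)
j(-5)*(9 + v(sqrt(2 - 4), -1)) = -(9 + sqrt(2 - 4))/7 = -(9 + sqrt(-2))/7 = -(9 + I*sqrt(2))/7 = -9/7 - I*sqrt(2)/7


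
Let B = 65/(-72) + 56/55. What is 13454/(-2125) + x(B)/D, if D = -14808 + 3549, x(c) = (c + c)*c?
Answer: -47508549636517/7503763212000 ≈ -6.3313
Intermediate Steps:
B = 457/3960 (B = 65*(-1/72) + 56*(1/55) = -65/72 + 56/55 = 457/3960 ≈ 0.11540)
x(c) = 2*c**2 (x(c) = (2*c)*c = 2*c**2)
D = -11259
13454/(-2125) + x(B)/D = 13454/(-2125) + (2*(457/3960)**2)/(-11259) = 13454*(-1/2125) + (2*(208849/15681600))*(-1/11259) = -13454/2125 + (208849/7840800)*(-1/11259) = -13454/2125 - 208849/88279567200 = -47508549636517/7503763212000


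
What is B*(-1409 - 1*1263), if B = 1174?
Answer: -3136928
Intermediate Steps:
B*(-1409 - 1*1263) = 1174*(-1409 - 1*1263) = 1174*(-1409 - 1263) = 1174*(-2672) = -3136928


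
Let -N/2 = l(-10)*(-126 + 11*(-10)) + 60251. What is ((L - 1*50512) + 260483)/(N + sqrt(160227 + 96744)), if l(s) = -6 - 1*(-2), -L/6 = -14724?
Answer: -36510772850/14979055129 - 298315*sqrt(256971)/14979055129 ≈ -2.4476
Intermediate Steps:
L = 88344 (L = -6*(-14724) = 88344)
l(s) = -4 (l(s) = -6 + 2 = -4)
N = -122390 (N = -2*(-4*(-126 + 11*(-10)) + 60251) = -2*(-4*(-126 - 110) + 60251) = -2*(-4*(-236) + 60251) = -2*(944 + 60251) = -2*61195 = -122390)
((L - 1*50512) + 260483)/(N + sqrt(160227 + 96744)) = ((88344 - 1*50512) + 260483)/(-122390 + sqrt(160227 + 96744)) = ((88344 - 50512) + 260483)/(-122390 + sqrt(256971)) = (37832 + 260483)/(-122390 + sqrt(256971)) = 298315/(-122390 + sqrt(256971))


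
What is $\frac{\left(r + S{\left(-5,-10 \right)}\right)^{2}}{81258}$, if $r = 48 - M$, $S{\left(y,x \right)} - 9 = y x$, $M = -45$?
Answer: $\frac{11552}{40629} \approx 0.28433$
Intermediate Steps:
$S{\left(y,x \right)} = 9 + x y$ ($S{\left(y,x \right)} = 9 + y x = 9 + x y$)
$r = 93$ ($r = 48 - -45 = 48 + 45 = 93$)
$\frac{\left(r + S{\left(-5,-10 \right)}\right)^{2}}{81258} = \frac{\left(93 + \left(9 - -50\right)\right)^{2}}{81258} = \left(93 + \left(9 + 50\right)\right)^{2} \cdot \frac{1}{81258} = \left(93 + 59\right)^{2} \cdot \frac{1}{81258} = 152^{2} \cdot \frac{1}{81258} = 23104 \cdot \frac{1}{81258} = \frac{11552}{40629}$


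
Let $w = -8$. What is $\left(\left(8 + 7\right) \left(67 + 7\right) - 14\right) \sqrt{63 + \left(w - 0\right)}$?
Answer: $1096 \sqrt{55} \approx 8128.2$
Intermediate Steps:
$\left(\left(8 + 7\right) \left(67 + 7\right) - 14\right) \sqrt{63 + \left(w - 0\right)} = \left(\left(8 + 7\right) \left(67 + 7\right) - 14\right) \sqrt{63 - 8} = \left(15 \cdot 74 - 14\right) \sqrt{63 + \left(-8 + 0\right)} = \left(1110 - 14\right) \sqrt{63 - 8} = 1096 \sqrt{55}$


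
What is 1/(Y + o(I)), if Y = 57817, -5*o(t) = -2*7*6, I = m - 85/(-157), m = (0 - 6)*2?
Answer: 5/289169 ≈ 1.7291e-5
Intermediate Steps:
m = -12 (m = -6*2 = -12)
I = -1799/157 (I = -12 - 85/(-157) = -12 - 85*(-1/157) = -12 + 85/157 = -1799/157 ≈ -11.459)
o(t) = 84/5 (o(t) = -(-2*7)*6/5 = -(-14)*6/5 = -⅕*(-84) = 84/5)
1/(Y + o(I)) = 1/(57817 + 84/5) = 1/(289169/5) = 5/289169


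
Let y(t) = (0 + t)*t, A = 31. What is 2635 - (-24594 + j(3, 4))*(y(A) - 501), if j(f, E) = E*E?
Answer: 11308515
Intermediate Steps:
j(f, E) = E²
y(t) = t² (y(t) = t*t = t²)
2635 - (-24594 + j(3, 4))*(y(A) - 501) = 2635 - (-24594 + 4²)*(31² - 501) = 2635 - (-24594 + 16)*(961 - 501) = 2635 - (-24578)*460 = 2635 - 1*(-11305880) = 2635 + 11305880 = 11308515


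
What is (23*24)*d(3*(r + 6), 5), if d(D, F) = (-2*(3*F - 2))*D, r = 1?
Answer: -301392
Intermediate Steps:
d(D, F) = D*(4 - 6*F) (d(D, F) = (-2*(-2 + 3*F))*D = (4 - 6*F)*D = D*(4 - 6*F))
(23*24)*d(3*(r + 6), 5) = (23*24)*(2*(3*(1 + 6))*(2 - 3*5)) = 552*(2*(3*7)*(2 - 15)) = 552*(2*21*(-13)) = 552*(-546) = -301392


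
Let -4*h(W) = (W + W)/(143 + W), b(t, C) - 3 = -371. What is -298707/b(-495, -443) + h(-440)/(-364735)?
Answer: 588324048755/724801392 ≈ 811.70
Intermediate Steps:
b(t, C) = -368 (b(t, C) = 3 - 371 = -368)
h(W) = -W/(2*(143 + W)) (h(W) = -(W + W)/(4*(143 + W)) = -2*W/(4*(143 + W)) = -W/(2*(143 + W)))
-298707/b(-495, -443) + h(-440)/(-364735) = -298707/(-368) - 1*(-440)/(286 + 2*(-440))/(-364735) = -298707*(-1/368) - 1*(-440)/(286 - 880)*(-1/364735) = 298707/368 - 1*(-440)/(-594)*(-1/364735) = 298707/368 - 1*(-440)*(-1/594)*(-1/364735) = 298707/368 - 20/27*(-1/364735) = 298707/368 + 4/1969569 = 588324048755/724801392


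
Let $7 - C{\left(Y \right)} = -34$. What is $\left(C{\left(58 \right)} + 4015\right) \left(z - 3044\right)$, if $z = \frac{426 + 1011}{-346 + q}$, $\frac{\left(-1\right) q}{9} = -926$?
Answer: $- \frac{24654431490}{1997} \approx -1.2346 \cdot 10^{7}$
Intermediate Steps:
$q = 8334$ ($q = \left(-9\right) \left(-926\right) = 8334$)
$C{\left(Y \right)} = 41$ ($C{\left(Y \right)} = 7 - -34 = 7 + 34 = 41$)
$z = \frac{1437}{7988}$ ($z = \frac{426 + 1011}{-346 + 8334} = \frac{1437}{7988} \approx 0.17989$)
$\left(C{\left(58 \right)} + 4015\right) \left(z - 3044\right) = \left(41 + 4015\right) \left(\frac{1437}{7988} - 3044\right) = 4056 \left(- \frac{24314035}{7988}\right) = - \frac{24654431490}{1997}$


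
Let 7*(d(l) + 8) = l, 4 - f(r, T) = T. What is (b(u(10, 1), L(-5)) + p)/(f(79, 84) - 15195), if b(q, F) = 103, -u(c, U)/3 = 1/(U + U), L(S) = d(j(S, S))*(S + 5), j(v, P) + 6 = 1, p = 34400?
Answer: -34503/15275 ≈ -2.2588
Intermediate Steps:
f(r, T) = 4 - T
j(v, P) = -5 (j(v, P) = -6 + 1 = -5)
d(l) = -8 + l/7
L(S) = -305/7 - 61*S/7 (L(S) = (-8 + (⅐)*(-5))*(S + 5) = (-8 - 5/7)*(5 + S) = -61*(5 + S)/7 = -305/7 - 61*S/7)
u(c, U) = -3/(2*U) (u(c, U) = -3/(U + U) = -3*1/(2*U) = -3/(2*U))
(b(u(10, 1), L(-5)) + p)/(f(79, 84) - 15195) = (103 + 34400)/((4 - 1*84) - 15195) = 34503/((4 - 84) - 15195) = 34503/(-80 - 15195) = 34503/(-15275) = 34503*(-1/15275) = -34503/15275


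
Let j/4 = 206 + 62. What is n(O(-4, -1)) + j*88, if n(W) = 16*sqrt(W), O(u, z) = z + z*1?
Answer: 94336 + 16*I*sqrt(2) ≈ 94336.0 + 22.627*I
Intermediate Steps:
O(u, z) = 2*z (O(u, z) = z + z = 2*z)
j = 1072 (j = 4*(206 + 62) = 4*268 = 1072)
n(O(-4, -1)) + j*88 = 16*sqrt(2*(-1)) + 1072*88 = 16*sqrt(-2) + 94336 = 16*(I*sqrt(2)) + 94336 = 16*I*sqrt(2) + 94336 = 94336 + 16*I*sqrt(2)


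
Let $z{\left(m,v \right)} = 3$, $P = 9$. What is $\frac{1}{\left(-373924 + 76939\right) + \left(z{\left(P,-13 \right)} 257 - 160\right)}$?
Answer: $- \frac{1}{296374} \approx -3.3741 \cdot 10^{-6}$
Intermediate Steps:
$\frac{1}{\left(-373924 + 76939\right) + \left(z{\left(P,-13 \right)} 257 - 160\right)} = \frac{1}{\left(-373924 + 76939\right) + \left(3 \cdot 257 - 160\right)} = \frac{1}{-296985 + \left(771 - 160\right)} = \frac{1}{-296985 + 611} = \frac{1}{-296374} = - \frac{1}{296374}$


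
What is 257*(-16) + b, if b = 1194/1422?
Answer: -974345/237 ≈ -4111.2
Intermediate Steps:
b = 199/237 (b = 1194*(1/1422) = 199/237 ≈ 0.83966)
257*(-16) + b = 257*(-16) + 199/237 = -4112 + 199/237 = -974345/237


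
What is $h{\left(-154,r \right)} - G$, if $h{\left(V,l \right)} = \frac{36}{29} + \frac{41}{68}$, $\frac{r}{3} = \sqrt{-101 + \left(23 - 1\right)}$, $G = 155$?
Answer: $- \frac{302023}{1972} \approx -153.16$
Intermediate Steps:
$r = 3 i \sqrt{79}$ ($r = 3 \sqrt{-101 + \left(23 - 1\right)} = 3 \sqrt{-101 + 22} = 3 \sqrt{-79} = 3 i \sqrt{79} \approx 26.665 i$)
$h{\left(V,l \right)} = \frac{3637}{1972}$ ($h{\left(V,l \right)} = 36 \cdot \frac{1}{29} + 41 \cdot \frac{1}{68} = \frac{36}{29} + \frac{41}{68} = \frac{3637}{1972}$)
$h{\left(-154,r \right)} - G = \frac{3637}{1972} - 155 = - \frac{302023}{1972}$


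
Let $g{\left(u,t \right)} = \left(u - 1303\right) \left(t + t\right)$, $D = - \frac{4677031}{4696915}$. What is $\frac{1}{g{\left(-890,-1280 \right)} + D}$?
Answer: $\frac{4696915}{26368851886169} \approx 1.7812 \cdot 10^{-7}$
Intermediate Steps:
$D = - \frac{4677031}{4696915}$ ($D = \left(-4677031\right) \frac{1}{4696915} = - \frac{4677031}{4696915} \approx -0.99577$)
$g{\left(u,t \right)} = 2 t \left(-1303 + u\right)$ ($g{\left(u,t \right)} = \left(-1303 + u\right) 2 t = 2 t \left(-1303 + u\right)$)
$\frac{1}{g{\left(-890,-1280 \right)} + D} = \frac{1}{2 \left(-1280\right) \left(-1303 - 890\right) - \frac{4677031}{4696915}} = \frac{1}{2 \left(-1280\right) \left(-2193\right) - \frac{4677031}{4696915}} = \frac{1}{5614080 - \frac{4677031}{4696915}} = \frac{1}{\frac{26368851886169}{4696915}} = \frac{4696915}{26368851886169}$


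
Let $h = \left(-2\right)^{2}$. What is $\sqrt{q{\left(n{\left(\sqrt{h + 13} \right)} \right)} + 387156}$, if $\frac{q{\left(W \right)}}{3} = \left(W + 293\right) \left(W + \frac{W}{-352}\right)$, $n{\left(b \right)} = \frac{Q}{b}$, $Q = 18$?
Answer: $\frac{\sqrt{216647230206 + 519254307 \sqrt{17}}}{748} \approx 625.33$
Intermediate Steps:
$h = 4$
$n{\left(b \right)} = \frac{18}{b}$
$q{\left(W \right)} = \frac{1053 W \left(293 + W\right)}{352}$ ($q{\left(W \right)} = 3 \left(W + 293\right) \left(W + \frac{W}{-352}\right) = 3 \left(293 + W\right) \left(W + W \left(- \frac{1}{352}\right)\right) = 3 \left(293 + W\right) \left(W - \frac{W}{352}\right) = 3 \left(293 + W\right) \frac{351 W}{352} = 3 \frac{351 W \left(293 + W\right)}{352} = \frac{1053 W \left(293 + W\right)}{352}$)
$\sqrt{q{\left(n{\left(\sqrt{h + 13} \right)} \right)} + 387156} = \sqrt{\frac{1053 \frac{18}{\sqrt{4 + 13}} \left(293 + \frac{18}{\sqrt{4 + 13}}\right)}{352} + 387156} = \sqrt{\frac{1053 \frac{18}{\sqrt{17}} \left(293 + \frac{18}{\sqrt{17}}\right)}{352} + 387156} = \sqrt{\frac{1053 \cdot 18 \frac{\sqrt{17}}{17} \left(293 + 18 \frac{\sqrt{17}}{17}\right)}{352} + 387156} = \sqrt{\frac{1053 \frac{18 \sqrt{17}}{17} \left(293 + \frac{18 \sqrt{17}}{17}\right)}{352} + 387156} = \sqrt{\frac{9477 \sqrt{17} \left(293 + \frac{18 \sqrt{17}}{17}\right)}{2992} + 387156} = \sqrt{387156 + \frac{9477 \sqrt{17} \left(293 + \frac{18 \sqrt{17}}{17}\right)}{2992}}$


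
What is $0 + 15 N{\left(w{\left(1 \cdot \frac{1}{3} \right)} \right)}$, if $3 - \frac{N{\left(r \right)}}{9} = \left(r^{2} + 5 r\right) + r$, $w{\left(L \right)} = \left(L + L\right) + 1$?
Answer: $-1320$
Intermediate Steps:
$w{\left(L \right)} = 1 + 2 L$ ($w{\left(L \right)} = 2 L + 1 = 1 + 2 L$)
$N{\left(r \right)} = 27 - 54 r - 9 r^{2}$ ($N{\left(r \right)} = 27 - 9 \left(\left(r^{2} + 5 r\right) + r\right) = 27 - 9 \left(r^{2} + 6 r\right) = 27 - \left(9 r^{2} + 54 r\right) = 27 - 54 r - 9 r^{2}$)
$0 + 15 N{\left(w{\left(1 \cdot \frac{1}{3} \right)} \right)} = 0 + 15 \left(27 - 54 \left(1 + 2 \cdot 1 \cdot \frac{1}{3}\right) - 9 \left(1 + 2 \cdot 1 \cdot \frac{1}{3}\right)^{2}\right) = 0 + 15 \left(27 - 54 \left(1 + 2 \cdot \frac{1}{3}\right) - 9 \left(1 + 2 \cdot \frac{1}{3}\right)^{2}\right) = 0 + 15 \left(27 - 54 \left(1 + \frac{2}{3}\right) - 9 \left(1 + \frac{2}{3}\right)^{2}\right) = 0 + 15 \left(27 - 90 - 9 \left(\frac{5}{3}\right)^{2}\right) = 0 + 15 \left(27 - 90 - 25\right) = 0 + 15 \left(-88\right) = 0 - 1320 = -1320$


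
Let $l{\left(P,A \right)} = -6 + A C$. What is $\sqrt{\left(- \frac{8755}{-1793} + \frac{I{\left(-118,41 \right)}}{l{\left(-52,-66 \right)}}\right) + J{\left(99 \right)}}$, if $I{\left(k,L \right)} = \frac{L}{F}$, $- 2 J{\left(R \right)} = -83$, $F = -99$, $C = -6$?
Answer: $\frac{2 \sqrt{12757338180015}}{1048905} \approx 6.8104$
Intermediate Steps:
$J{\left(R \right)} = \frac{83}{2}$ ($J{\left(R \right)} = \left(- \frac{1}{2}\right) \left(-83\right) = \frac{83}{2}$)
$l{\left(P,A \right)} = -6 - 6 A$ ($l{\left(P,A \right)} = -6 + A \left(-6\right) = -6 - 6 A$)
$I{\left(k,L \right)} = - \frac{L}{99}$ ($I{\left(k,L \right)} = \frac{L}{-99} = L \left(- \frac{1}{99}\right) = - \frac{L}{99}$)
$\sqrt{\left(- \frac{8755}{-1793} + \frac{I{\left(-118,41 \right)}}{l{\left(-52,-66 \right)}}\right) + J{\left(99 \right)}} = \sqrt{\left(- \frac{8755}{-1793} + \frac{\left(- \frac{1}{99}\right) 41}{-6 - -396}\right) + \frac{83}{2}} = \sqrt{\left(\left(-8755\right) \left(- \frac{1}{1793}\right) - \frac{41}{99 \left(-6 + 396\right)}\right) + \frac{83}{2}} = \sqrt{\left(\frac{8755}{1793} - \frac{41}{99 \cdot 390}\right) + \frac{83}{2}} = \sqrt{\left(\frac{8755}{1793} - \frac{41}{38610}\right) + \frac{83}{2}} = \sqrt{\frac{30723367}{6293430} + \frac{83}{2}} = \sqrt{\frac{145950356}{3146715}} = \frac{2 \sqrt{12757338180015}}{1048905}$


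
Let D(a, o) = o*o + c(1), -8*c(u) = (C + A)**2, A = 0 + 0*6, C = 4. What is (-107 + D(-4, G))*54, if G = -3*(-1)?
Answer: -5400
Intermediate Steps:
A = 0 (A = 0 + 0 = 0)
G = 3
c(u) = -2 (c(u) = -(4 + 0)**2/8 = -1/8*4**2 = -1/8*16 = -2)
D(a, o) = -2 + o**2 (D(a, o) = o*o - 2 = o**2 - 2 = -2 + o**2)
(-107 + D(-4, G))*54 = (-107 + (-2 + 3**2))*54 = (-107 + (-2 + 9))*54 = (-107 + 7)*54 = -100*54 = -5400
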